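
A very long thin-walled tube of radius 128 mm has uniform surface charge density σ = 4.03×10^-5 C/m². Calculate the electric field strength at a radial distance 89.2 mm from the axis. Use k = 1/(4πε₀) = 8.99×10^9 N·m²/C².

Coaxial Gaussian cylinder, radius r = 89.2 mm, length L (r < 128 mm, inside the shell).
All the surface charge lies outside this cylinder: Q_enc = 0, hence E = 0.

E = 0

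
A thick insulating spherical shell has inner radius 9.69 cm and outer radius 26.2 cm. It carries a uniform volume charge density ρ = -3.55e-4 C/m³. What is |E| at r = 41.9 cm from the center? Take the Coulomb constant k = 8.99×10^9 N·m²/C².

Use a concentric Gaussian sphere at r = 41.9 cm (r > 26.2 cm, enclosing the whole shell).
Q_enc = ρ·(4π/3)(b³ − a³) = (-3.55e-4)·(4π/3)·((0.262)³ − (0.0969)³) = -2.539×10^-5 C.
Since E is radial and uniform over the Gaussian sphere, Φ = E·4πr² = Q_enc/ε₀.
E = k|Q_enc|/r² = (8.99×10^9)(2.539e-5)/(0.419)² = 1.30e6 N/C.

E ≈ 1.30e6 V/m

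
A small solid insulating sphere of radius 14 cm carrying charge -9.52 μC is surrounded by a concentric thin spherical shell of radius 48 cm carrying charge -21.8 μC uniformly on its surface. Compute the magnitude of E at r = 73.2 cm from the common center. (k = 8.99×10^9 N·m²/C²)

|E| ≈ 5.25×10^5 N/C

Symmetry ⇒ E = E(r) r̂. Gaussian sphere of radius r = 73.2 cm (r > 48 cm, enclosing both).
Q_enc = (-9.52 μC) + (-21.8 μC) = -3.132e-5 C.
Applying ∮E·dA = Q_enc/ε₀ with Φ = E(4πr²):
E = k|Q_enc|/r² = (8.99×10^9)(3.132×10^-5)/(0.732)² = 5.25×10^5 N/C.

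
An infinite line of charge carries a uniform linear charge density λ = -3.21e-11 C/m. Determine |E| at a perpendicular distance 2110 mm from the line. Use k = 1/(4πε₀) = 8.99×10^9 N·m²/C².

E = 0.274 N/C

Take a coaxial cylindrical Gaussian surface of radius r = 2110 mm and length L.
Q_enc = λL, so λ_enc = -3.21×10^-11 C/m.
Since E is radial and uniform over the curved surface, Φ = E·2πrL = Q_enc/ε₀ = λ_enc L/ε₀.
E = 2k|λ_enc|/r = 2(8.99×10^9)(3.21e-11)/(2.11) = 0.274 N/C.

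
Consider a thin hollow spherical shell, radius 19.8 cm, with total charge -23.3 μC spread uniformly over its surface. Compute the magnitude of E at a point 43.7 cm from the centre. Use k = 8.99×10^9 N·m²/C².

Use a concentric Gaussian sphere at r = 43.7 cm (r > 19.8 cm).
The entire shell is enclosed: Q_enc = -2.33×10^-5 C.
By Gauss's law, ∮E·dA = E·4πr² = Q_enc/ε₀.
E = k|Q_enc|/r² = (8.99×10^9)(2.33e-5)/(0.437)² = 1.10×10^6 N/C.

|E| ≈ 1.10×10^6 V/m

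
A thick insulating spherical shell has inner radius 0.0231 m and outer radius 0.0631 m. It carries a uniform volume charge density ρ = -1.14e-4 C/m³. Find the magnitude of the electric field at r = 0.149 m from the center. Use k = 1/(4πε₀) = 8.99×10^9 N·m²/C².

Symmetry ⇒ E = E(r) r̂. Gaussian sphere of radius r = 0.149 m (r > 0.0631 m, enclosing the whole shell).
Q_enc = ρ·(4π/3)(b³ − a³) = (-1.14×10^-4)·(4π/3)·((0.0631)³ − (0.0231)³) = -1.141×10^-7 C.
Applying ∮E·dA = Q_enc/ε₀ with Φ = E(4πr²):
E = k|Q_enc|/r² = (8.99×10^9)(1.141×10^-7)/(0.149)² = 4.62×10^4 N/C.

4.62×10^4 N/C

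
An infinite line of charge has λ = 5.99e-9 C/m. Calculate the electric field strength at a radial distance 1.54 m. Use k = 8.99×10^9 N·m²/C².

|E| ≈ 69.9 N/C

Take a coaxial cylindrical Gaussian surface of radius r = 1.54 m and length L.
Q_enc = λL, so λ_enc = 5.99×10^-9 C/m.
Since E is radial and uniform over the curved surface, Φ = E·2πrL = Q_enc/ε₀ = λ_enc L/ε₀.
E = 2k|λ_enc|/r = 2(8.99×10^9)(5.99e-9)/(1.54) = 69.9 N/C.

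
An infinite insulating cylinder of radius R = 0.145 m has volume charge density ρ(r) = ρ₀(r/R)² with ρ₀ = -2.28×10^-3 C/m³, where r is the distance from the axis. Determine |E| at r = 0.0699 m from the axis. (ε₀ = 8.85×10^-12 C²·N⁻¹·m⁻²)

1.05×10^6 N/C

Take a coaxial cylindrical Gaussian surface of radius r = 0.0699 m and length L (r < R).
λ_enc = ∫₀^r ρ(r')·2πr' dr' = (2πρ₀/R²)·r^4/4 = -4.067e-6 C/m.
By Gauss's law (flux through the curved wall only), E·2πrL = λ_enc L/ε₀.
E = |λ_enc|/(2πε₀r) = (4.067e-6)/(2π·8.85×10^-12·0.0699) = 1.05×10^6 N/C.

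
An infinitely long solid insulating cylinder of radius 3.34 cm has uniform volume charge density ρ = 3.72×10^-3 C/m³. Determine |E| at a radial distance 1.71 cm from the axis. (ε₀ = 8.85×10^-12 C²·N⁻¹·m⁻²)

Take a coaxial cylindrical Gaussian surface of radius r = 1.71 cm and length L (r < R).
Enclosed charge per unit length: λ_enc = ρ·πr² = (3.72×10^-3)π(0.0171)² = 3.417e-6 C/m.
Applying ∮E·dA = Q_enc/ε₀ with the end caps contributing no flux:
E = |λ_enc|/(2πε₀r) = (3.417×10^-6)/(2π·8.85×10^-12·0.0171) = 3.59×10^6 N/C.

|E| ≈ 3.59×10^6 V/m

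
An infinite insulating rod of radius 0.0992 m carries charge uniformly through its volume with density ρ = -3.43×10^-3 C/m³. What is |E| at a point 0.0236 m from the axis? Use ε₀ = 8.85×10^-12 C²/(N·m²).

Take a coaxial cylindrical Gaussian surface of radius r = 0.0236 m and length L (r < R).
Charge inside radius r per length L is ρ·πr²·L, so λ_enc = ρπr² = -6.002×10^-6 C/m.
Gauss's law: E·2πrL = λ_enc L/ε₀.
E = |λ_enc|/(2πε₀r) = (6.002×10^-6)/(2π·8.85×10^-12·0.0236) = 4.57×10^6 N/C.

E = 4.57×10^6 N/C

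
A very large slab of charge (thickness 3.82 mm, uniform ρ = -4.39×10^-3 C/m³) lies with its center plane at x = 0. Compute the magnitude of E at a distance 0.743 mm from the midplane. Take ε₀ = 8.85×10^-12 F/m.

3.69e5 V/m

By symmetry E is perpendicular to the slab. A Gaussian pillbox from −0.743 mm to +0.743 mm (face area A) lies entirely within the slab.
Q_enc = ρ·(2x)·A and flux = 2EA, so 2EA = 2ρxA/ε₀ ⇒ E = |ρ|x/ε₀.
E = (4.39e-3)(0.000743)/(8.85×10^-12) = 3.69×10^5 N/C.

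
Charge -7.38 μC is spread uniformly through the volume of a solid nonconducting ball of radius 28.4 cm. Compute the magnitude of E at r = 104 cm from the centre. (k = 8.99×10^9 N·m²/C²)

Use a concentric Gaussian sphere at r = 104 cm (r > R, so the entire charge is enclosed).
Q_enc = -7.38 μC = -7.38×10^-6 C.
Since E is radial and uniform over the Gaussian sphere, Φ = E·4πr² = Q_enc/ε₀.
E = k|Q_enc|/r² = (8.99×10^9)(7.38×10^-6)/(1.04)² = 6.13×10^4 N/C.

6.13×10^4 V/m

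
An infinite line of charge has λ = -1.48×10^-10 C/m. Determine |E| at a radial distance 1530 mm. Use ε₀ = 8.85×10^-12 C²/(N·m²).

1.74 V/m

Choose a coaxial cylinder of radius r = 1530 mm (arbitrary length L) as the Gaussian surface.
Q_enc = λL, so λ_enc = -1.48×10^-10 C/m.
By Gauss's law (flux through the curved wall only), E·2πrL = λ_enc L/ε₀.
E = |λ_enc|/(2πε₀r) = (1.48×10^-10)/(2π·8.85×10^-12·1.53) = 1.74 N/C.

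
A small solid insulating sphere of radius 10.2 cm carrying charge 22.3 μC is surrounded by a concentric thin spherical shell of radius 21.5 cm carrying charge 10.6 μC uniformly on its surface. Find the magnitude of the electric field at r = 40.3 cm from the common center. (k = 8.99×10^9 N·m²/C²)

|E| = 1.82e6 V/m

Take a concentric spherical Gaussian surface of radius r = 40.3 cm (r > 21.5 cm, enclosing both).
Q_enc = (22.3 μC) + (10.6 μC) = 3.29×10^-5 C.
Since E is radial and uniform over the Gaussian sphere, Φ = E·4πr² = Q_enc/ε₀.
E = k|Q_enc|/r² = (8.99×10^9)(3.29×10^-5)/(0.403)² = 1.82e6 N/C.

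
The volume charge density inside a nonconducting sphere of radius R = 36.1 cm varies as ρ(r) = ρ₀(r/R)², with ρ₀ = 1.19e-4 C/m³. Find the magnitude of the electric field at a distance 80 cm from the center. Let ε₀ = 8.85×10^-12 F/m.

Take a concentric spherical Gaussian surface of radius r = 80 cm (r > R, all charge enclosed).
Q_enc = 4π ∫₀^R ρ₀(r'/R)^2 r'² dr' = 4πρ₀R³/5 = 1.407e-5 C.
Gauss's law: E·4πr² = Q_enc/ε₀.
E = |Q_enc|/(4πε₀r²) = (1.407×10^-5)/(4π·8.85×10^-12·(0.8)²) = 1.98e5 N/C.

|E| ≈ 1.98×10^5 N/C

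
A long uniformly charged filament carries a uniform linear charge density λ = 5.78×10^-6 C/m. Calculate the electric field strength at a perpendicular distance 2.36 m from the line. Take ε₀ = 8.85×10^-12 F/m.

By cylindrical symmetry E is radial; use a coaxial Gaussian cylinder of radius 2.36 m and length L.
Q_enc = λL, so λ_enc = 5.78×10^-6 C/m.
Applying ∮E·dA = Q_enc/ε₀ with the end caps contributing no flux:
E = |λ_enc|/(2πε₀r) = (5.78×10^-6)/(2π·8.85×10^-12·2.36) = 4.40e4 N/C.

E ≈ 4.40e4 V/m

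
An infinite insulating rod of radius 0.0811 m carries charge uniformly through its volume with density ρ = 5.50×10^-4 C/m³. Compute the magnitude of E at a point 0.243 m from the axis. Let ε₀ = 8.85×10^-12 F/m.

|E| ≈ 8.41×10^5 V/m

Coaxial Gaussian cylinder, radius r = 0.243 m, length L (r > 0.0811 m, full cross-section enclosed).
λ_enc = ρ·πR² = (5.50×10^-4)π(0.0811)² = 1.136×10^-5 C/m.
Since E is radial and uniform over the curved surface, Φ = E·2πrL = Q_enc/ε₀ = λ_enc L/ε₀.
E = |λ_enc|/(2πε₀r) = (1.136×10^-5)/(2π·8.85×10^-12·0.243) = 8.41e5 N/C.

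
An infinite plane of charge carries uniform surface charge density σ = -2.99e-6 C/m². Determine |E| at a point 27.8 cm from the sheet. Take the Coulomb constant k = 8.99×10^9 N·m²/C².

|E| ≈ 1.69×10^5 V/m

By planar symmetry E is perpendicular to the sheet and uniform; use a Gaussian pillbox with flat faces of area A on each side of the sheet.
Only the two end caps contribute flux: Φ = 2EA. With Q_enc = σA, Gauss's law gives E = |σ|/(2ε₀).
E = 2πk|σ| = 2π(8.99×10^9)(2.99×10^-6) = 1.69×10^5 N/C.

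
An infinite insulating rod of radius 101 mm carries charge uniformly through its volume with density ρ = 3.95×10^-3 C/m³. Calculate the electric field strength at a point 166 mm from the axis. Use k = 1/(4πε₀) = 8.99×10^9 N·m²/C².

Choose a coaxial cylinder of radius r = 166 mm (arbitrary length L) as the Gaussian surface (r > 101 mm, full cross-section enclosed).
λ_enc = ρ·πR² = (3.95×10^-3)π(0.101)² = 1.266e-4 C/m.
By Gauss's law (flux through the curved wall only), E·2πrL = λ_enc L/ε₀.
E = 2k|λ_enc|/r = 2(8.99×10^9)(1.266e-4)/(0.166) = 1.37×10^7 N/C.

E ≈ 1.37×10^7 N/C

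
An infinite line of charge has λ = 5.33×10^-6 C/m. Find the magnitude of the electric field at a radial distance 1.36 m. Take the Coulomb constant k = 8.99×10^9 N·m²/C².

Take a coaxial cylindrical Gaussian surface of radius r = 1.36 m and length L.
Q_enc = λL, so λ_enc = 5.33×10^-6 C/m.
By Gauss's law (flux through the curved wall only), E·2πrL = λ_enc L/ε₀.
E = 2k|λ_enc|/r = 2(8.99×10^9)(5.33×10^-6)/(1.36) = 7.05e4 N/C.

E ≈ 7.05×10^4 N/C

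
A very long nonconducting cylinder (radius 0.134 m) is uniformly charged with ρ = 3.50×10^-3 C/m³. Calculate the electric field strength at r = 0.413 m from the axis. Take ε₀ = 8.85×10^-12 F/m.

8.60e6 V/m

Coaxial Gaussian cylinder, radius r = 0.413 m, length L (r > 0.134 m, full cross-section enclosed).
λ_enc = ρ·πR² = (3.50×10^-3)π(0.134)² = 1.974×10^-4 C/m.
By Gauss's law (flux through the curved wall only), E·2πrL = λ_enc L/ε₀.
E = |λ_enc|/(2πε₀r) = (1.974e-4)/(2π·8.85×10^-12·0.413) = 8.60e6 N/C.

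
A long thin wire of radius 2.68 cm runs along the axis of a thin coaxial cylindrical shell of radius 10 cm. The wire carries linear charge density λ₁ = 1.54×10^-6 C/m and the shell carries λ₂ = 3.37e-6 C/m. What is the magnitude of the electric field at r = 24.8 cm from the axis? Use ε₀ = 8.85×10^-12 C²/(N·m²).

3.56e5 V/m

Take a coaxial cylindrical Gaussian surface of radius r = 24.8 cm and length L (r > 10 cm, enclosing both).
λ_enc = λ₁ + λ₂ = (1.54×10^-6) + (3.37e-6) = 4.91e-6 C/m.
Gauss's law: E·2πrL = λ_enc L/ε₀.
E = |λ_enc|/(2πε₀r) = (4.91×10^-6)/(2π·8.85×10^-12·0.248) = 3.56×10^5 N/C.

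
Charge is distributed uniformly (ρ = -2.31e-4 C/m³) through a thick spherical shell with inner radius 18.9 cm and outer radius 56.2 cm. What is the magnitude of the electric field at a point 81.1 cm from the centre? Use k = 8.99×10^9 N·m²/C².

Take a concentric spherical Gaussian surface of radius r = 81.1 cm (r > 56.2 cm, enclosing the whole shell).
Q_enc = ρ·(4π/3)(b³ − a³) = (-2.31×10^-4)·(4π/3)·((0.562)³ − (0.189)³) = -1.652×10^-4 C.
Applying ∮E·dA = Q_enc/ε₀ with Φ = E(4πr²):
E = k|Q_enc|/r² = (8.99×10^9)(1.652e-4)/(0.811)² = 2.26×10^6 N/C.

|E| ≈ 2.26×10^6 N/C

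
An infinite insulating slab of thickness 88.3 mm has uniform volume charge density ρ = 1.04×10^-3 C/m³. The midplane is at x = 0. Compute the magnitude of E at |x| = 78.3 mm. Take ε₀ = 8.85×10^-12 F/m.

E ≈ 5.19×10^6 V/m

The point |x| = 78.3 mm lies outside the slab (half-thickness 0.04415 m). A symmetric pillbox spanning the full slab encloses Q_enc = ρ·d·A.
Flux = 2EA ⇒ E = |ρ|d/(2ε₀), independent of distance outside.
E = (1.04e-3)(0.0883)/(2·8.85×10^-12) = 5.19×10^6 N/C.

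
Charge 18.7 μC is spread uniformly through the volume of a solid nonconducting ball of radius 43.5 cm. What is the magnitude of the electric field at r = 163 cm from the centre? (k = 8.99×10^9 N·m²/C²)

Take a concentric spherical Gaussian surface of radius r = 163 cm (r > R, so the entire charge is enclosed).
Q_enc = 18.7 μC = 1.87×10^-5 C.
By Gauss's law, ∮E·dA = E·4πr² = Q_enc/ε₀.
E = k|Q_enc|/r² = (8.99×10^9)(1.87×10^-5)/(1.63)² = 6.33×10^4 N/C.

E = 6.33×10^4 N/C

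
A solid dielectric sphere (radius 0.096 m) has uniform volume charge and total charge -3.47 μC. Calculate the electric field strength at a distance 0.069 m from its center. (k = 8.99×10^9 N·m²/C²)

Take a concentric spherical Gaussian surface of radius r = 0.069 m (r < R).
Only the charge within r is enclosed: Q_enc = Q·(r/R)³ = (-3.47 μC)·(0.069 m/0.096 m)³ = -1.288×10^-6 C.
Since E is radial and uniform over the Gaussian sphere, Φ = E·4πr² = Q_enc/ε₀.
E = k|Q_enc|/r² = (8.99×10^9)(1.288×10^-6)/(0.069)² = 2.43×10^6 N/C.

E ≈ 2.43×10^6 N/C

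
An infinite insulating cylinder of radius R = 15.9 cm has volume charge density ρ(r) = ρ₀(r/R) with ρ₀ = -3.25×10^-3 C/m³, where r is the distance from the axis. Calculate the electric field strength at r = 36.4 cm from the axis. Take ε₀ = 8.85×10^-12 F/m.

8.50×10^6 N/C

By cylindrical symmetry E is radial; use a coaxial Gaussian cylinder of radius 36.4 cm and length L (r > R, full charge per length enclosed).
λ_enc = 2π ∫₀^R ρ₀(r'/R)^1 r' dr' = 2πρ₀R²/3 = -1.721×10^-4 C/m.
By Gauss's law (flux through the curved wall only), E·2πrL = λ_enc L/ε₀.
E = |λ_enc|/(2πε₀r) = (1.721×10^-4)/(2π·8.85×10^-12·0.364) = 8.50×10^6 N/C.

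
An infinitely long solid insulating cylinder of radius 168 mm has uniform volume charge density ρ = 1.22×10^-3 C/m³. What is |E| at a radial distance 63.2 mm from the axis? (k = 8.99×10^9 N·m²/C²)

Choose a coaxial cylinder of radius r = 63.2 mm (arbitrary length L) as the Gaussian surface (r < R).
Enclosed charge per unit length: λ_enc = ρ·πr² = (1.22e-3)π(0.0632)² = 1.531e-5 C/m.
By Gauss's law (flux through the curved wall only), E·2πrL = λ_enc L/ε₀.
E = 2k|λ_enc|/r = 2(8.99×10^9)(1.531×10^-5)/(0.0632) = 4.36×10^6 N/C.

E ≈ 4.36×10^6 N/C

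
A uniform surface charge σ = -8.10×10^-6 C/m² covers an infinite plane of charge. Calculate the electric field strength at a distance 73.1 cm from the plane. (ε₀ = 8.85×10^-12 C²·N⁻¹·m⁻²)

E = 4.58×10^5 N/C

By planar symmetry E is perpendicular to the sheet and uniform; use a Gaussian pillbox with flat faces of area A on each side of the sheet.
Flux Φ = 2EA and Q_enc = σA, so 2EA = σA/ε₀ ⇒ E = |σ|/(2ε₀), independent of distance.
E = |σ|/(2ε₀) = (8.10e-6)/(2·8.85×10^-12) = 4.58×10^5 N/C.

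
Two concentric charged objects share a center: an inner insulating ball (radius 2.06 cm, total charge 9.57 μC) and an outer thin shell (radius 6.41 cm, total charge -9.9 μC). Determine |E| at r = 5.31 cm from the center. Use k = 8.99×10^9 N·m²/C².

By spherical symmetry E is radial; choose a Gaussian sphere of radius r = 5.31 cm (between the bodies, 2.06 cm < r < 6.41 cm).
The shell at 6.41 cm lies outside the Gaussian surface, so Q_enc = 9.57 μC = 9.57×10^-6 C.
Gauss's law: E·4πr² = Q_enc/ε₀.
E = k|Q_enc|/r² = (8.99×10^9)(9.57×10^-6)/(0.0531)² = 3.05×10^7 N/C.

|E| ≈ 3.05×10^7 N/C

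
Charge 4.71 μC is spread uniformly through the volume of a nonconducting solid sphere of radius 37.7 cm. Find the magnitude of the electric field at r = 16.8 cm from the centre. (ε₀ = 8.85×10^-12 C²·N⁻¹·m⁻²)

E = 1.33×10^5 N/C

By spherical symmetry E is radial; choose a Gaussian sphere of radius r = 16.8 cm (r < R).
For a uniform sphere the enclosed fraction is (r/R)³, so Q_enc = (4.71 μC)(0.168/0.377)³ = 4.168e-7 C.
Gauss's law: E·4πr² = Q_enc/ε₀.
E = |Q_enc|/(4πε₀r²) = (4.168×10^-7)/(4π·8.85×10^-12·(0.168)²) = 1.33×10^5 N/C.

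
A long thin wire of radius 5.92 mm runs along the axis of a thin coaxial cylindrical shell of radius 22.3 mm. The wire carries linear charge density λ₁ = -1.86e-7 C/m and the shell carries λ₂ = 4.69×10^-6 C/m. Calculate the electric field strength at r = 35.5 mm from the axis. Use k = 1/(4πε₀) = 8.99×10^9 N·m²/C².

|E| ≈ 2.28e6 V/m

By cylindrical symmetry E is radial; use a coaxial Gaussian cylinder of radius 35.5 mm and length L (r > 22.3 mm, enclosing both).
λ_enc = λ₁ + λ₂ = (-1.86e-7) + (4.69e-6) = 4.504×10^-6 C/m.
Since E is radial and uniform over the curved surface, Φ = E·2πrL = Q_enc/ε₀ = λ_enc L/ε₀.
E = 2k|λ_enc|/r = 2(8.99×10^9)(4.504×10^-6)/(0.0355) = 2.28e6 N/C.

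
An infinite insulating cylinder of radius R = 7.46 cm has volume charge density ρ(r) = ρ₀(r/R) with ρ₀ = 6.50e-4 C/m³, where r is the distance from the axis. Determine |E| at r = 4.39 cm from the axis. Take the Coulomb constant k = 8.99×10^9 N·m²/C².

By cylindrical symmetry E is radial; use a coaxial Gaussian cylinder of radius 4.39 cm and length L (r < R).
λ_enc = ∫₀^r ρ(r')·2πr' dr' = (2πρ₀/R)·r^3/3 = 1.544e-6 C/m.
Applying ∮E·dA = Q_enc/ε₀ with the end caps contributing no flux:
E = 2k|λ_enc|/r = 2(8.99×10^9)(1.544×10^-6)/(0.0439) = 6.32×10^5 N/C.

E = 6.32e5 N/C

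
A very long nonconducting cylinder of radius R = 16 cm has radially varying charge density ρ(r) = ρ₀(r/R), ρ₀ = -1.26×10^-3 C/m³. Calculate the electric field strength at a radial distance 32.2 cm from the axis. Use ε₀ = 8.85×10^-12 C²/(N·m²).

Coaxial Gaussian cylinder, radius r = 32.2 cm, length L (r > R, full charge per length enclosed).
λ_enc = 2π ∫₀^R ρ₀(r'/R)^1 r' dr' = 2πρ₀R²/3 = -6.756×10^-5 C/m.
Gauss's law: E·2πrL = λ_enc L/ε₀.
E = |λ_enc|/(2πε₀r) = (6.756e-5)/(2π·8.85×10^-12·0.322) = 3.77×10^6 N/C.

|E| = 3.77×10^6 N/C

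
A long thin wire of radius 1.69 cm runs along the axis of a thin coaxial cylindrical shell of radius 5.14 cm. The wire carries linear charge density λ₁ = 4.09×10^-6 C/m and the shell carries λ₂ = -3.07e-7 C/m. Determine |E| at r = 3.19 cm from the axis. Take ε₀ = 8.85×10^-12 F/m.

By cylindrical symmetry E is radial; use a coaxial Gaussian cylinder of radius 3.19 cm and length L (between the conductors, 1.69 cm < r < 5.14 cm).
The shell at 5.14 cm lies outside the Gaussian surface, so λ_enc = λ₁ = 4.09×10^-6 C/m.
Since E is radial and uniform over the curved surface, Φ = E·2πrL = Q_enc/ε₀ = λ_enc L/ε₀.
E = |λ_enc|/(2πε₀r) = (4.09e-6)/(2π·8.85×10^-12·0.0319) = 2.31e6 N/C.

2.31×10^6 N/C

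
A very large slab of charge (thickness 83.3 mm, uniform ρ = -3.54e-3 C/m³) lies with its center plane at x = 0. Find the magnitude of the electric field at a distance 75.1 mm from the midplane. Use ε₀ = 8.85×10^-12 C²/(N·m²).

E = 1.67e7 N/C

The point |x| = 75.1 mm lies outside the slab (half-thickness 0.04165 m). A symmetric pillbox spanning the full slab encloses Q_enc = ρ·d·A.
Flux = 2EA ⇒ E = |ρ|d/(2ε₀), independent of distance outside.
E = (3.54×10^-3)(0.0833)/(2·8.85×10^-12) = 1.67×10^7 N/C.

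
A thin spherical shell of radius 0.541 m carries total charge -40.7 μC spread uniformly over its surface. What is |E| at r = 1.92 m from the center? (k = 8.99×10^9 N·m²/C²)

E ≈ 9.93×10^4 N/C

Use a concentric Gaussian sphere at r = 1.92 m (r > 0.541 m).
The entire shell is enclosed: Q_enc = -4.07×10^-5 C.
Gauss's law: E·4πr² = Q_enc/ε₀.
E = k|Q_enc|/r² = (8.99×10^9)(4.07×10^-5)/(1.92)² = 9.93e4 N/C.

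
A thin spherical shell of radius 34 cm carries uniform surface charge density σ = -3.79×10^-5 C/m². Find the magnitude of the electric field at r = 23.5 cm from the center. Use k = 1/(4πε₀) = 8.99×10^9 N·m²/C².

E = 0 (no enclosed charge)

Use a concentric Gaussian sphere at r = 23.5 cm (inside the shell, r < 34 cm).
All the charge is outside the Gaussian surface: Q_enc = 0, hence E = 0 everywhere inside the shell.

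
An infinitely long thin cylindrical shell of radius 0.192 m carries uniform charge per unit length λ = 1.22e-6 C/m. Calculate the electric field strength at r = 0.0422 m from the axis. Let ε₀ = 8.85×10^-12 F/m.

By cylindrical symmetry E is radial; use a coaxial Gaussian cylinder of radius 0.0422 m and length L (r < 0.192 m, inside the shell).
No charge is enclosed, so Gauss's law gives E·2πrL = 0 ⇒ E = 0.

E = 0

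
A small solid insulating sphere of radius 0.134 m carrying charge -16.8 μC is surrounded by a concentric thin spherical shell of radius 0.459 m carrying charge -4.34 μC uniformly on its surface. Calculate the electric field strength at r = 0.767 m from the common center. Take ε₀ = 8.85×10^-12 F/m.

By spherical symmetry E is radial; choose a Gaussian sphere of radius r = 0.767 m (r > 0.459 m, enclosing both).
Q_enc = (-16.8 μC) + (-4.34 μC) = -2.114×10^-5 C.
Gauss's law: E·4πr² = Q_enc/ε₀.
E = |Q_enc|/(4πε₀r²) = (2.114e-5)/(4π·8.85×10^-12·(0.767)²) = 3.23e5 N/C.

|E| ≈ 3.23×10^5 V/m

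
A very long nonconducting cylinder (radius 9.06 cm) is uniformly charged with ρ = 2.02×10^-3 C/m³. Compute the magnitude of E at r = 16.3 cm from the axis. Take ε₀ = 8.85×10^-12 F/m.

|E| = 5.75e6 V/m

By cylindrical symmetry E is radial; use a coaxial Gaussian cylinder of radius 16.3 cm and length L (r > 9.06 cm, full cross-section enclosed).
λ_enc = ρ·πR² = (2.02×10^-3)π(0.0906)² = 5.209×10^-5 C/m.
Applying ∮E·dA = Q_enc/ε₀ with the end caps contributing no flux:
E = |λ_enc|/(2πε₀r) = (5.209×10^-5)/(2π·8.85×10^-12·0.163) = 5.75e6 N/C.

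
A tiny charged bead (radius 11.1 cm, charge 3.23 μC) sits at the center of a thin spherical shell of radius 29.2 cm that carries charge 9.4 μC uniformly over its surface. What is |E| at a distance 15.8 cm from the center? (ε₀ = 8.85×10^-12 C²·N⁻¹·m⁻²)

Take a concentric spherical Gaussian surface of radius r = 15.8 cm (between the bodies, 11.1 cm < r < 29.2 cm).
Only the inner charge is enclosed; the outer shell contributes nothing inside itself. Q_enc = 3.23 μC = 3.23×10^-6 C.
Gauss's law: E·4πr² = Q_enc/ε₀.
E = |Q_enc|/(4πε₀r²) = (3.23×10^-6)/(4π·8.85×10^-12·(0.158)²) = 1.16e6 N/C.

|E| = 1.16×10^6 N/C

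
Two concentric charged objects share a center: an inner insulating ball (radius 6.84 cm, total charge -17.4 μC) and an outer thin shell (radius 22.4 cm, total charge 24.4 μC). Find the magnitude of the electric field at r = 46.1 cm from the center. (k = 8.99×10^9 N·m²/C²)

E = 2.96e5 N/C

Take a concentric spherical Gaussian surface of radius r = 46.1 cm (r > 22.4 cm, enclosing both).
Q_enc = (-17.4 μC) + (24.4 μC) = 7.00×10^-6 C.
Since E is radial and uniform over the Gaussian sphere, Φ = E·4πr² = Q_enc/ε₀.
E = k|Q_enc|/r² = (8.99×10^9)(7.00×10^-6)/(0.461)² = 2.96e5 N/C.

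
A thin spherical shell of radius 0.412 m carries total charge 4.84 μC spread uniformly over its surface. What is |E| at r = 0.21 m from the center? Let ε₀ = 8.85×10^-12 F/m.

Use a concentric Gaussian sphere at r = 0.21 m (inside the shell, r < 0.412 m).
All the charge is outside the Gaussian surface: Q_enc = 0, hence E = 0 everywhere inside the shell.

|E| = 0 N/C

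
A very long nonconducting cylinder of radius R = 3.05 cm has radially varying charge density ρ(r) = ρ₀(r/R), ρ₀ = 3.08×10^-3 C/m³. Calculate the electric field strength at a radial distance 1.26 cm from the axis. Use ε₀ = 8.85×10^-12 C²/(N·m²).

Take a coaxial cylindrical Gaussian surface of radius r = 1.26 cm and length L (r < R).
λ_enc = ∫₀^r ρ(r')·2πr' dr' = (2πρ₀/R)·r^3/3 = 4.231×10^-7 C/m.
Gauss's law: E·2πrL = λ_enc L/ε₀.
E = |λ_enc|/(2πε₀r) = (4.231×10^-7)/(2π·8.85×10^-12·0.0126) = 6.04×10^5 N/C.

|E| = 6.04e5 N/C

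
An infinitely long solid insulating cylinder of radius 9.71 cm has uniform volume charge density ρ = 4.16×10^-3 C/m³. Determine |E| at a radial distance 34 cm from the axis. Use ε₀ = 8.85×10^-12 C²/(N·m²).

E = 6.52×10^6 N/C

Coaxial Gaussian cylinder, radius r = 34 cm, length L (r > 9.71 cm, full cross-section enclosed).
λ_enc = ρ·πR² = (4.16e-3)π(0.0971)² = 1.232×10^-4 C/m.
Since E is radial and uniform over the curved surface, Φ = E·2πrL = Q_enc/ε₀ = λ_enc L/ε₀.
E = |λ_enc|/(2πε₀r) = (1.232×10^-4)/(2π·8.85×10^-12·0.34) = 6.52×10^6 N/C.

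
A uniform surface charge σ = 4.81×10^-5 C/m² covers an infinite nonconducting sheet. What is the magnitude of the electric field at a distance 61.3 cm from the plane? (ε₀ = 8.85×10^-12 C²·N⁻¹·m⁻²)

E = 2.72×10^6 N/C

By planar symmetry E is perpendicular to the sheet and uniform; use a Gaussian pillbox with flat faces of area A on each side of the sheet.
Flux Φ = 2EA and Q_enc = σA, so 2EA = σA/ε₀ ⇒ E = |σ|/(2ε₀), independent of distance.
E = |σ|/(2ε₀) = (4.81e-5)/(2·8.85×10^-12) = 2.72e6 N/C.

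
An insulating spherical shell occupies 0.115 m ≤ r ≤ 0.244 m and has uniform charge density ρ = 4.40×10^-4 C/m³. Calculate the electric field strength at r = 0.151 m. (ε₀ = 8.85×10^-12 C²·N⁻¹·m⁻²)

E = 1.40×10^6 N/C

By spherical symmetry E is radial; choose a Gaussian sphere of radius r = 0.151 m (within the shell material, 0.115 m < r < 0.244 m).
Only the shell between 0.115 m and r is enclosed: Q_enc = ρ·(4π/3)(r³ − a³) = (4.40×10^-4)·(4π/3)·((0.151)³ − (0.115)³) = 3.543e-6 C.
Applying ∮E·dA = Q_enc/ε₀ with Φ = E(4πr²):
E = |Q_enc|/(4πε₀r²) = (3.543e-6)/(4π·8.85×10^-12·(0.151)²) = 1.40×10^6 N/C.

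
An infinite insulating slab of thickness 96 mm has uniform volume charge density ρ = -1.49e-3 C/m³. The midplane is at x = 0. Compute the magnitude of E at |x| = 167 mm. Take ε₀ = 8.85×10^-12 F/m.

|E| ≈ 8.08×10^6 N/C

The point |x| = 167 mm lies outside the slab (half-thickness 0.048 m). A symmetric pillbox spanning the full slab encloses Q_enc = ρ·d·A.
Flux = 2EA ⇒ E = |ρ|d/(2ε₀), independent of distance outside.
E = (1.49×10^-3)(0.096)/(2·8.85×10^-12) = 8.08×10^6 N/C.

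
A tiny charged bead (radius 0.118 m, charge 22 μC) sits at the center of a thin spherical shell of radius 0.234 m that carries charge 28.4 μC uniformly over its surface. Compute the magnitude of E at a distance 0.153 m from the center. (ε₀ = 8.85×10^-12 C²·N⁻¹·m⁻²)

Use a concentric Gaussian sphere at r = 0.153 m (between the bodies, 0.118 m < r < 0.234 m).
The shell at 0.234 m lies outside the Gaussian surface, so Q_enc = 22 μC = 2.20×10^-5 C.
By Gauss's law, ∮E·dA = E·4πr² = Q_enc/ε₀.
E = |Q_enc|/(4πε₀r²) = (2.20e-5)/(4π·8.85×10^-12·(0.153)²) = 8.45×10^6 N/C.

8.45×10^6 V/m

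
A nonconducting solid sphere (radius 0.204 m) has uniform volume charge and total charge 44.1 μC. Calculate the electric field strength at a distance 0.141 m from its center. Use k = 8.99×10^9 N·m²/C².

E ≈ 6.58×10^6 N/C

Use a concentric Gaussian sphere at r = 0.141 m (r < R).
Only the charge within r is enclosed: Q_enc = Q·(r/R)³ = (44.1 μC)·(0.141 m/0.204 m)³ = 1.456e-5 C.
Applying ∮E·dA = Q_enc/ε₀ with Φ = E(4πr²):
E = k|Q_enc|/r² = (8.99×10^9)(1.456×10^-5)/(0.141)² = 6.58×10^6 N/C.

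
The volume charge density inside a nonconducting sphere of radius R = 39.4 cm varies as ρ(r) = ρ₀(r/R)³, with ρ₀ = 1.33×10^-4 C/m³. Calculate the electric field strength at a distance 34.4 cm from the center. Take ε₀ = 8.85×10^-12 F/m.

E ≈ 5.73×10^5 N/C

Symmetry ⇒ E = E(r) r̂. Gaussian sphere of radius r = 34.4 cm (r < R).
Integrate the density: Q_enc = 4π ∫₀^r ρ₀(r'/R)^3 r'² dr' = 4πρ₀ r^6/(6·R³) = 7.547e-6 C.
Since E is radial and uniform over the Gaussian sphere, Φ = E·4πr² = Q_enc/ε₀.
E = |Q_enc|/(4πε₀r²) = (7.547×10^-6)/(4π·8.85×10^-12·(0.344)²) = 5.73e5 N/C.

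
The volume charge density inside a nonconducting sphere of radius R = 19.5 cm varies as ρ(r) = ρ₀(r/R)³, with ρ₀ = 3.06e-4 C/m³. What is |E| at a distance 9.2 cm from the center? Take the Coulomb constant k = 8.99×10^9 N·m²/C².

|E| ≈ 5.57×10^4 N/C

By spherical symmetry E is radial; choose a Gaussian sphere of radius r = 9.2 cm (r < R).
Q_enc = ∫₀^r ρ(r')·4πr'² dr' = (4πρ₀/R³) ∫₀^r r'^5 dr' = 4πρ₀ r^6/(6·R³) = 5.241e-8 C.
By Gauss's law, ∮E·dA = E·4πr² = Q_enc/ε₀.
E = k|Q_enc|/r² = (8.99×10^9)(5.241×10^-8)/(0.092)² = 5.57×10^4 N/C.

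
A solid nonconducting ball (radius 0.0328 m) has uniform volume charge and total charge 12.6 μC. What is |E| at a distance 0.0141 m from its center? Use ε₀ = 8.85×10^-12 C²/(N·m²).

E = 4.53e7 N/C

By spherical symmetry E is radial; choose a Gaussian sphere of radius r = 0.0141 m (r < R).
For a uniform sphere the enclosed fraction is (r/R)³, so Q_enc = (12.6 μC)(0.0141/0.0328)³ = 1.001e-6 C.
By Gauss's law, ∮E·dA = E·4πr² = Q_enc/ε₀.
E = |Q_enc|/(4πε₀r²) = (1.001×10^-6)/(4π·8.85×10^-12·(0.0141)²) = 4.53×10^7 N/C.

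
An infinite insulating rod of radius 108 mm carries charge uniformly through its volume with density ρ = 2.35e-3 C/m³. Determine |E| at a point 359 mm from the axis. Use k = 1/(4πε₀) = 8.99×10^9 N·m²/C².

Take a coaxial cylindrical Gaussian surface of radius r = 359 mm and length L (r > 108 mm, full cross-section enclosed).
λ_enc = ρ·πR² = (2.35e-3)π(0.108)² = 8.611×10^-5 C/m.
Gauss's law: E·2πrL = λ_enc L/ε₀.
E = 2k|λ_enc|/r = 2(8.99×10^9)(8.611×10^-5)/(0.359) = 4.31e6 N/C.

4.31×10^6 V/m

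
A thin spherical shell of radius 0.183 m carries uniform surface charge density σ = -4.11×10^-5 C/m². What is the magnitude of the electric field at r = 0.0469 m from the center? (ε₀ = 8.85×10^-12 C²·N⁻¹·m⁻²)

E = 0 (no enclosed charge)

Use a concentric Gaussian sphere at r = 0.0469 m (inside the shell, r < 0.183 m).
All the charge is outside the Gaussian surface: Q_enc = 0, hence E = 0 everywhere inside the shell.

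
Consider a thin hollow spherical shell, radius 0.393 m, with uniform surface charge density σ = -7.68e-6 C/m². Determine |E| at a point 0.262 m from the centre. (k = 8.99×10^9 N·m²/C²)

Symmetry ⇒ E = E(r) r̂. Gaussian sphere of radius r = 0.262 m (inside the shell, r < 0.393 m).
All the charge is outside the Gaussian surface: Q_enc = 0, hence E = 0 everywhere inside the shell.

E = 0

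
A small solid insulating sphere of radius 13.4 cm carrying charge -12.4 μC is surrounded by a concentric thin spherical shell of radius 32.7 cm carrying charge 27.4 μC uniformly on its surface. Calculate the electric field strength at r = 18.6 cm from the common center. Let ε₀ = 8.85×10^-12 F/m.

Take a concentric spherical Gaussian surface of radius r = 18.6 cm (between the bodies, 13.4 cm < r < 32.7 cm).
Only the inner charge is enclosed; the outer shell contributes nothing inside itself. Q_enc = -12.4 μC = -1.24e-5 C.
Applying ∮E·dA = Q_enc/ε₀ with Φ = E(4πr²):
E = |Q_enc|/(4πε₀r²) = (1.24×10^-5)/(4π·8.85×10^-12·(0.186)²) = 3.22e6 N/C.

E ≈ 3.22×10^6 N/C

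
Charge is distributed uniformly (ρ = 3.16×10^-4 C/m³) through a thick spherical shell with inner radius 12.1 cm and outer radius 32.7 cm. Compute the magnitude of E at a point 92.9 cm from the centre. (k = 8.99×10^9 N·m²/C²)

|E| ≈ 4.58×10^5 V/m

By spherical symmetry E is radial; choose a Gaussian sphere of radius r = 92.9 cm (r > 32.7 cm, enclosing the whole shell).
Q_enc = ρ·(4π/3)(b³ − a³) = (3.16×10^-4)·(4π/3)·((0.327)³ − (0.121)³) = 4.394e-5 C.
Applying ∮E·dA = Q_enc/ε₀ with Φ = E(4πr²):
E = k|Q_enc|/r² = (8.99×10^9)(4.394×10^-5)/(0.929)² = 4.58×10^5 N/C.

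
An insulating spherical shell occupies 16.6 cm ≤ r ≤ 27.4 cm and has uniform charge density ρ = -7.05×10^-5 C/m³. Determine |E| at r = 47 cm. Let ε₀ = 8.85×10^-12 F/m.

Use a concentric Gaussian sphere at r = 47 cm (r > 27.4 cm, enclosing the whole shell).
Q_enc = ρ·(4π/3)(b³ − a³) = (-7.05×10^-5)·(4π/3)·((0.274)³ − (0.166)³) = -4.724×10^-6 C.
By Gauss's law, ∮E·dA = E·4πr² = Q_enc/ε₀.
E = |Q_enc|/(4πε₀r²) = (4.724e-6)/(4π·8.85×10^-12·(0.47)²) = 1.92×10^5 N/C.

E = 1.92e5 V/m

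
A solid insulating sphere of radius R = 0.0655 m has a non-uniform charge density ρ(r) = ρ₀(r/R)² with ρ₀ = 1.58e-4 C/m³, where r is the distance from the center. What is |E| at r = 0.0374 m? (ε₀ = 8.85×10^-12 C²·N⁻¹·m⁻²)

|E| = 4.35×10^4 N/C

Use a concentric Gaussian sphere at r = 0.0374 m (r < R).
Integrate the density: Q_enc = 4π ∫₀^r ρ₀(r'/R)^2 r'² dr' = 4πρ₀ r^5/(5·R²) = 6.773×10^-9 C.
Since E is radial and uniform over the Gaussian sphere, Φ = E·4πr² = Q_enc/ε₀.
E = |Q_enc|/(4πε₀r²) = (6.773×10^-9)/(4π·8.85×10^-12·(0.0374)²) = 4.35×10^4 N/C.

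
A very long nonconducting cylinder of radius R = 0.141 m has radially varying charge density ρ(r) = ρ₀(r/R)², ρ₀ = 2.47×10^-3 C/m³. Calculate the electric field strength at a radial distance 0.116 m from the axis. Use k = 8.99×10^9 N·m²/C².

Choose a coaxial cylinder of radius r = 0.116 m (arbitrary length L) as the Gaussian surface (r < R).
Integrating ρ over the cross-section to radius r: λ_enc = (2πρ₀/R²) ∫₀^r r'^3 dr' = 2πρ₀ r^4/(4·R²) = 3.534×10^-5 C/m.
Since E is radial and uniform over the curved surface, Φ = E·2πrL = Q_enc/ε₀ = λ_enc L/ε₀.
E = 2k|λ_enc|/r = 2(8.99×10^9)(3.534×10^-5)/(0.116) = 5.48×10^6 N/C.

E ≈ 5.48e6 N/C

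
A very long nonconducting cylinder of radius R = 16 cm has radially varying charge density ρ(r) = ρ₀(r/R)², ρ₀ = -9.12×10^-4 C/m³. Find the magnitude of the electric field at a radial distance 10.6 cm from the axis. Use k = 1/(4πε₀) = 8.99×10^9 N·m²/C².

1.20×10^6 N/C

Choose a coaxial cylinder of radius r = 10.6 cm (arbitrary length L) as the Gaussian surface (r < R).
Integrating ρ over the cross-section to radius r: λ_enc = (2πρ₀/R²) ∫₀^r r'^3 dr' = 2πρ₀ r^4/(4·R²) = -7.065×10^-6 C/m.
Since E is radial and uniform over the curved surface, Φ = E·2πrL = Q_enc/ε₀ = λ_enc L/ε₀.
E = 2k|λ_enc|/r = 2(8.99×10^9)(7.065×10^-6)/(0.106) = 1.20e6 N/C.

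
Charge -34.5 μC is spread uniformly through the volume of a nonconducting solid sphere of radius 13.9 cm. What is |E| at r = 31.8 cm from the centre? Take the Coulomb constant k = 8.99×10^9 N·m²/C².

Symmetry ⇒ E = E(r) r̂. Gaussian sphere of radius r = 31.8 cm (r > R, so the entire charge is enclosed).
Q_enc = -34.5 μC = -3.45×10^-5 C.
Applying ∮E·dA = Q_enc/ε₀ with Φ = E(4πr²):
E = k|Q_enc|/r² = (8.99×10^9)(3.45×10^-5)/(0.318)² = 3.07×10^6 N/C.

|E| = 3.07×10^6 N/C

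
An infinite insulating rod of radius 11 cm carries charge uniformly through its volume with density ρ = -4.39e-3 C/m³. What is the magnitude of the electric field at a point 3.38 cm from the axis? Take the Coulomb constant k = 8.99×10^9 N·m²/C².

Choose a coaxial cylinder of radius r = 3.38 cm (arbitrary length L) as the Gaussian surface (r < R).
Enclosed charge per unit length: λ_enc = ρ·πr² = (-4.39e-3)π(0.0338)² = -1.576×10^-5 C/m.
Gauss's law: E·2πrL = λ_enc L/ε₀.
E = 2k|λ_enc|/r = 2(8.99×10^9)(1.576e-5)/(0.0338) = 8.38×10^6 N/C.

8.38e6 V/m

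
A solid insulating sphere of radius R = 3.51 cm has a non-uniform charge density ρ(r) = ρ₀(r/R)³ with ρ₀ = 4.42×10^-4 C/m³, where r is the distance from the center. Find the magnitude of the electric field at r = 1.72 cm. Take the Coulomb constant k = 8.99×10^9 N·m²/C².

|E| ≈ 1.68e4 V/m

Symmetry ⇒ E = E(r) r̂. Gaussian sphere of radius r = 1.72 cm (r < R).
Integrate the density: Q_enc = 4π ∫₀^r ρ₀(r'/R)^3 r'² dr' = 4πρ₀ r^6/(6·R³) = 5.543e-10 C.
By Gauss's law, ∮E·dA = E·4πr² = Q_enc/ε₀.
E = k|Q_enc|/r² = (8.99×10^9)(5.543e-10)/(0.0172)² = 1.68×10^4 N/C.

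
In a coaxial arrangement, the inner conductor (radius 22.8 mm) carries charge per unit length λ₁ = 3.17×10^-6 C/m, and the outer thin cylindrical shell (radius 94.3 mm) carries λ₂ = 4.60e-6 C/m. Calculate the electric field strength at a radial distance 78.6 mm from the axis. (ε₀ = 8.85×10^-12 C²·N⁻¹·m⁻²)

By cylindrical symmetry E is radial; use a coaxial Gaussian cylinder of radius 78.6 mm and length L (between the conductors, 22.8 mm < r < 94.3 mm).
The shell at 94.3 mm lies outside the Gaussian surface, so λ_enc = λ₁ = 3.17×10^-6 C/m.
By Gauss's law (flux through the curved wall only), E·2πrL = λ_enc L/ε₀.
E = |λ_enc|/(2πε₀r) = (3.17×10^-6)/(2π·8.85×10^-12·0.0786) = 7.25e5 N/C.

E ≈ 7.25×10^5 V/m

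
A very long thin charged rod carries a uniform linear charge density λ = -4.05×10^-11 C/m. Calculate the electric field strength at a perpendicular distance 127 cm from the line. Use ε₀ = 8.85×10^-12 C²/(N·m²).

|E| ≈ 0.573 V/m

Choose a coaxial cylinder of radius r = 127 cm (arbitrary length L) as the Gaussian surface.
Q_enc = λL, so λ_enc = -4.05×10^-11 C/m.
Applying ∮E·dA = Q_enc/ε₀ with the end caps contributing no flux:
E = |λ_enc|/(2πε₀r) = (4.05×10^-11)/(2π·8.85×10^-12·1.27) = 0.573 N/C.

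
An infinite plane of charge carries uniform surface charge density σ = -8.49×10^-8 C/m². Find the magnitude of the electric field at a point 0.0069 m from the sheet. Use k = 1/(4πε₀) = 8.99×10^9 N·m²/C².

|E| = 4.80×10^3 N/C

Choose a cylindrical pillbox piercing the sheet, end faces (area A) parallel to it.
Only the two end caps contribute flux: Φ = 2EA. With Q_enc = σA, Gauss's law gives E = |σ|/(2ε₀).
E = 2πk|σ| = 2π(8.99×10^9)(8.49e-8) = 4.80×10^3 N/C.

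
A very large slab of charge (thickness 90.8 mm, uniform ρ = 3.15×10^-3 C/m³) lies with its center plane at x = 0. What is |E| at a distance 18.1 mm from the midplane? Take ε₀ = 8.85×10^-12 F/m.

By symmetry E is perpendicular to the slab. A Gaussian pillbox from −18.1 mm to +18.1 mm (face area A) lies entirely within the slab.
Q_enc = ρ·(2x)·A and flux = 2EA, so 2EA = 2ρxA/ε₀ ⇒ E = |ρ|x/ε₀.
E = (3.15×10^-3)(0.0181)/(8.85×10^-12) = 6.44×10^6 N/C.

E ≈ 6.44e6 V/m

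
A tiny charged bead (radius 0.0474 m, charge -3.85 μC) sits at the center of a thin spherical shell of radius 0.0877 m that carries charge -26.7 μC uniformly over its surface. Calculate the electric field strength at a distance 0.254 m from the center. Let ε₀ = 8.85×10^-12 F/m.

E ≈ 4.26e6 V/m

Take a concentric spherical Gaussian surface of radius r = 0.254 m (r > 0.0877 m, enclosing both).
Q_enc = (-3.85 μC) + (-26.7 μC) = -3.055e-5 C.
By Gauss's law, ∮E·dA = E·4πr² = Q_enc/ε₀.
E = |Q_enc|/(4πε₀r²) = (3.055×10^-5)/(4π·8.85×10^-12·(0.254)²) = 4.26e6 N/C.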